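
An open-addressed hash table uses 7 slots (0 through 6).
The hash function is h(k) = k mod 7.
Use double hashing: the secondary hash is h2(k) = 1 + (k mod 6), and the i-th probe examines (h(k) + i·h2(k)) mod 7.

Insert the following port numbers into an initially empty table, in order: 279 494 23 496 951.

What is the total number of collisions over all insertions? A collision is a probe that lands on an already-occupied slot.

279 hashes to 6; slot 6 is free → place at 6.
494 hashes to 4; slot 4 is free → place at 4.
23 hashes to 2; slot 2 is free → place at 2.
496 hashes to 6, h2=5; 6,4,2 taken → place at 0.
951 hashes to 6, h2=4; 6 taken → place at 3.
Table: [496, —, 23, 951, 494, —, 279]

4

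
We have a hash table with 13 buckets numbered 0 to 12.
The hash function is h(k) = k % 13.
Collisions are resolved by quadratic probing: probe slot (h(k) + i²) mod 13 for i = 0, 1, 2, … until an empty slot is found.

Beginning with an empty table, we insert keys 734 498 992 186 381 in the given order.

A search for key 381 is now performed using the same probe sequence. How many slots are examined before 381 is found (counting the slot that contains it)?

4

Insert 734: h=6, slot 6 empty => index 6.
Insert 498: h=4, slot 4 empty => index 4.
Insert 992: h=4, slot 4 occupied => index 5.
Insert 186: h=4, slots 4,5 occupied => index 8.
Insert 381: h=4, slots 4,5,8 occupied => index 0.
Table: [381, ., ., ., 498, 992, 734, ., 186, ., ., ., .]
Lookup 381: h=4, probe 4,5,8,0 → found at 0.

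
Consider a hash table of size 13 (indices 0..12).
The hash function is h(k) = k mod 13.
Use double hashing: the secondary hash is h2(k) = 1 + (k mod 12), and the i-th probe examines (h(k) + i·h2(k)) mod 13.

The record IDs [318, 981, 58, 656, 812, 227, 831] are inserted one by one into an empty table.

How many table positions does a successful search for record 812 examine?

3

318: h=6 -> slot 6
981: h=6, h2=10, probe 6,3 -> slot 3
58: h=6, h2=11, probe 6,4 -> slot 4
656: h=6, h2=9, probe 6,2 -> slot 2
812: h=6, h2=9, probe 6,2,11 -> slot 11
227: h=6, h2=12, probe 6,5 -> slot 5
831: h=12 -> slot 12
Table: [-, -, 656, 981, 58, 227, 318, -, -, -, -, 812, 831]
Lookup 812: h=6, h2=9, probe 6,2,11 → found at 11.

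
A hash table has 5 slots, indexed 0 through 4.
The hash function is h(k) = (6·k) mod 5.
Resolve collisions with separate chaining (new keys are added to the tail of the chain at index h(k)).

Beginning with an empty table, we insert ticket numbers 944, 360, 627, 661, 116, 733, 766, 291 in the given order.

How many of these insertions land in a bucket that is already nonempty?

3

944 → bucket 4
360 → bucket 0
627 → bucket 2
661 → bucket 1
116 → bucket 1 (collision)
733 → bucket 3
766 → bucket 1 (collision)
291 → bucket 1 (collision)
Final buckets:
0: 360
1: 661 -> 116 -> 766 -> 291
2: 627
3: 733
4: 944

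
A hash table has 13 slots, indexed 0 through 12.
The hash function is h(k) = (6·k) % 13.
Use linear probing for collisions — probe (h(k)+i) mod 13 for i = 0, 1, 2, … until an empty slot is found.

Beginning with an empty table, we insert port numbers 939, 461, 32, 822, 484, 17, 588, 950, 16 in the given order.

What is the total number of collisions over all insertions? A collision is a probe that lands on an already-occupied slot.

19

939: h=5 → slot 5
461: h=10 → slot 10
32: h=10, probe 10,11 → slot 11
822: h=5, probe 5,6 → slot 6
484: h=5, probe 5,6,7 → slot 7
17: h=11, probe 11,12 → slot 12
588: h=5, probe 5,6,7,8 → slot 8
950: h=6, probe 6,7,8,9 → slot 9
16: h=5, probe 5,6,7,8,9,10,11,12,0 → slot 0
Table: [16, ., ., ., ., 939, 822, 484, 588, 950, 461, 32, 17]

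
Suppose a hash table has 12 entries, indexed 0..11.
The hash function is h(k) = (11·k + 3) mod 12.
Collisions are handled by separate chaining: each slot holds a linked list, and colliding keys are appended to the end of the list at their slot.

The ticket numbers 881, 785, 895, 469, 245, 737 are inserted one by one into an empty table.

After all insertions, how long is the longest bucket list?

881 → bucket 10
785 → bucket 10 (collision)
895 → bucket 8
469 → bucket 2
245 → bucket 10 (collision)
737 → bucket 10 (collision)
Final buckets:
0: _
1: _
2: 469
3: _
4: _
5: _
6: _
7: _
8: 895
9: _
10: 881 -> 785 -> 245 -> 737
11: _

4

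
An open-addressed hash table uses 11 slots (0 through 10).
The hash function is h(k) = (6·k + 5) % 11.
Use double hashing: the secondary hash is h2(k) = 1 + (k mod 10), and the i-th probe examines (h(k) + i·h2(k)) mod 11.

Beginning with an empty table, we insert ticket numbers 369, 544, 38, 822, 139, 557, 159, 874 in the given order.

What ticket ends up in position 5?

369 hashes to 8; slot 8 is free → place at 8.
544 hashes to 2; slot 2 is free → place at 2.
38 hashes to 2, h2=9; 2 taken → place at 0.
822 hashes to 9; slot 9 is free → place at 9.
139 hashes to 3; slot 3 is free → place at 3.
557 hashes to 3, h2=8; 3,0,8 taken → place at 5.
159 hashes to 2, h2=10; 2 taken → place at 1.
874 hashes to 2, h2=5; 2 taken → place at 7.
Table: [38, 159, 544, 139, -, 557, -, 874, 369, 822, -]

557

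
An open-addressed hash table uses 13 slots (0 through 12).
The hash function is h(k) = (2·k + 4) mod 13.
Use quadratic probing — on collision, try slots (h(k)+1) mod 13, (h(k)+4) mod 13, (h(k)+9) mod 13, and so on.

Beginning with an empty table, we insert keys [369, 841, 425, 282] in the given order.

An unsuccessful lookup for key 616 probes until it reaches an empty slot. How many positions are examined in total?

369 hashes to 1; slot 1 is free → place at 1.
841 hashes to 9; slot 9 is free → place at 9.
425 hashes to 9; 9 taken → place at 10.
282 hashes to 9; 9,10 taken → place at 0.
Table: [282, 369, -, -, -, -, -, -, -, 841, 425, -, -]
Lookup 616: h=1, probe 1,2 → slot 2 empty, not found.

2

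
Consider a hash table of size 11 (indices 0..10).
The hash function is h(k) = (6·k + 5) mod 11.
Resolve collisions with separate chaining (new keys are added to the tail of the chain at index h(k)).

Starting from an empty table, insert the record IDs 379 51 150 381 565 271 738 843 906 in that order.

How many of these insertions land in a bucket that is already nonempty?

379 -> bucket 2
51 -> bucket 3
150 -> bucket 3 (collision)
381 -> bucket 3 (collision)
565 -> bucket 7
271 -> bucket 3 (collision)
738 -> bucket 0
843 -> bucket 3 (collision)
906 -> bucket 7 (collision)
Final buckets:
0: 738
1: ∅
2: 379
3: 51 -> 150 -> 381 -> 271 -> 843
4: ∅
5: ∅
6: ∅
7: 565 -> 906
8: ∅
9: ∅
10: ∅

5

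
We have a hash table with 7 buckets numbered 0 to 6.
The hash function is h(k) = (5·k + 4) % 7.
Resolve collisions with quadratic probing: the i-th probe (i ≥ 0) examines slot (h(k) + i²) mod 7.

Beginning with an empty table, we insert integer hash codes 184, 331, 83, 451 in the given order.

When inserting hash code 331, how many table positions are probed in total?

Insert 184: h=0, slot 0 empty -> index 0.
Insert 331: h=0, slot 0 occupied -> index 1.
Insert 83: h=6, slot 6 empty -> index 6.
Insert 451: h=5, slot 5 empty -> index 5.
Table: [184, 331, ., ., ., 451, 83]

2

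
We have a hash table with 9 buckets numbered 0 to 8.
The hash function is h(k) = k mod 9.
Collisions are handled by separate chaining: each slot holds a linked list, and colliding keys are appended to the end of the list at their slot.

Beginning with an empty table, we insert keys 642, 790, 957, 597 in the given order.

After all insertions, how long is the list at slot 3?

3

642 -> bucket 3
790 -> bucket 7
957 -> bucket 3 (collision)
597 -> bucket 3 (collision)
Final buckets:
0: -
1: -
2: -
3: 642 -> 957 -> 597
4: -
5: -
6: -
7: 790
8: -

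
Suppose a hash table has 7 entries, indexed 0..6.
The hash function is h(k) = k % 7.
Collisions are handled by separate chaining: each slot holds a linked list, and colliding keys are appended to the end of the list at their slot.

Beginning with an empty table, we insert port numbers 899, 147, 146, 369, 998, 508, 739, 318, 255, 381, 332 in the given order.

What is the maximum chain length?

Insert 899: h=3, bucket 3 empty -> new chain.
Insert 147: h=0, bucket 0 empty -> new chain.
Insert 146: h=6, bucket 6 empty -> new chain.
Insert 369: h=5, bucket 5 empty -> new chain.
Insert 998: h=4, bucket 4 empty -> new chain.
Insert 508: h=4, bucket 4 nonempty -> append to chain.
Insert 739: h=4, bucket 4 nonempty -> append to chain.
Insert 318: h=3, bucket 3 nonempty -> append to chain.
Insert 255: h=3, bucket 3 nonempty -> append to chain.
Insert 381: h=3, bucket 3 nonempty -> append to chain.
Insert 332: h=3, bucket 3 nonempty -> append to chain.
Final buckets:
0: 147
1: —
2: —
3: 899 -> 318 -> 255 -> 381 -> 332
4: 998 -> 508 -> 739
5: 369
6: 146

5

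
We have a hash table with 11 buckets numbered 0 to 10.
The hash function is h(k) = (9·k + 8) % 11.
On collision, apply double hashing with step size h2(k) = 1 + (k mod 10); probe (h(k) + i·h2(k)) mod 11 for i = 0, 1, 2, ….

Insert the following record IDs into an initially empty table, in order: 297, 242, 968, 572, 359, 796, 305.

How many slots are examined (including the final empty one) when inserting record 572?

Insert 297: h=8, slot 8 empty -> index 8.
Insert 242: h=8, h2=3, slot 8 occupied -> index 0.
Insert 968: h=8, h2=9, slot 8 occupied -> index 6.
Insert 572: h=8, h2=3, slots 8,0 occupied -> index 3.
Insert 359: h=5, slot 5 empty -> index 5.
Insert 796: h=0, h2=7, slot 0 occupied -> index 7.
Insert 305: h=3, h2=6, slot 3 occupied -> index 9.
Table: [242, ., ., 572, ., 359, 968, 796, 297, 305, .]

3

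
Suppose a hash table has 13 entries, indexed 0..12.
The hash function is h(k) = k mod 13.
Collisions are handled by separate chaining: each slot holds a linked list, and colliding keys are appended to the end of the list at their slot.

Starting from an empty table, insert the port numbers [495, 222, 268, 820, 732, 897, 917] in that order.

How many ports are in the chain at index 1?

3

495 -> bucket 1
222 -> bucket 1 (collision)
268 -> bucket 8
820 -> bucket 1 (collision)
732 -> bucket 4
897 -> bucket 0
917 -> bucket 7
Final buckets:
0: 897
1: 495 -> 222 -> 820
2: .
3: .
4: 732
5: .
6: .
7: 917
8: 268
9: .
10: .
11: .
12: .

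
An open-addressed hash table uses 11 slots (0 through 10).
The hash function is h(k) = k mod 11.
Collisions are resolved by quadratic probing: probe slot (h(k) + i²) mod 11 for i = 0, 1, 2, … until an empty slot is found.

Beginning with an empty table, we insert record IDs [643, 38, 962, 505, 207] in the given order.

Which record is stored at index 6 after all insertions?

38

643 hashes to 5; slot 5 is free → place at 5.
38 hashes to 5; 5 taken → place at 6.
962 hashes to 5; 5,6 taken → place at 9.
505 hashes to 10; slot 10 is free → place at 10.
207 hashes to 9; 9,10 taken → place at 2.
Table: [∅, ∅, 207, ∅, ∅, 643, 38, ∅, ∅, 962, 505]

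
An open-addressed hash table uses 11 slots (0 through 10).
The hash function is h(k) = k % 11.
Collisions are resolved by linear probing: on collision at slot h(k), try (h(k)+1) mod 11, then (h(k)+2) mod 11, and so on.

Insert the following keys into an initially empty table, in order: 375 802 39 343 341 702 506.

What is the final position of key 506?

3

375: h=1 → slot 1
802: h=10 → slot 10
39: h=6 → slot 6
343: h=2 → slot 2
341: h=0 → slot 0
702: h=9 → slot 9
506: h=0, probe 0,1,2,3 → slot 3
Table: [341, 375, 343, 506, ., ., 39, ., ., 702, 802]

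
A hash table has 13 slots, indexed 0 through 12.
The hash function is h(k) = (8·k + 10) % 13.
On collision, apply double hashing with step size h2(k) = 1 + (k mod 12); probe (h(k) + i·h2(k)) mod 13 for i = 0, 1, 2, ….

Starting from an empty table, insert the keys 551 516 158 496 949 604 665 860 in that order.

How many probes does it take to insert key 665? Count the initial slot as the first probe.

551: h=11 => slot 11
516: h=4 => slot 4
158: h=0 => slot 0
496: h=0, h2=5, probe 0,5 => slot 5
949: h=10 => slot 10
604: h=6 => slot 6
665: h=0, h2=6, probe 0,6,12 => slot 12
860: h=0, h2=9, probe 0,9 => slot 9
Table: [158, -, -, -, 516, 496, 604, -, -, 860, 949, 551, 665]

3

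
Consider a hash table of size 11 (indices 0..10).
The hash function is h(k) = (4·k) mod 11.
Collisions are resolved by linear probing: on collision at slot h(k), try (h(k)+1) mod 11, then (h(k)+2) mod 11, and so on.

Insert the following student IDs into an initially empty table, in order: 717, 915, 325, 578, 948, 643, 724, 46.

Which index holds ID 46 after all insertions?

1

717: h=8 -> slot 8
915: h=8, probe 8,9 -> slot 9
325: h=2 -> slot 2
578: h=2, probe 2,3 -> slot 3
948: h=8, probe 8,9,10 -> slot 10
643: h=9, probe 9,10,0 -> slot 0
724: h=3, probe 3,4 -> slot 4
46: h=8, probe 8,9,10,0,1 -> slot 1
Table: [643, 46, 325, 578, 724, ., ., ., 717, 915, 948]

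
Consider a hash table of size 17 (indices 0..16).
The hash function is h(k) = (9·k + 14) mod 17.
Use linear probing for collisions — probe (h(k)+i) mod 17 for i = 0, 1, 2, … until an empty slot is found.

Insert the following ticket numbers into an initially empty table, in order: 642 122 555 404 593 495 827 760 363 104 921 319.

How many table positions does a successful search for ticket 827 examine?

642: h=12 => slot 12
122: h=7 => slot 7
555: h=11 => slot 11
404: h=12, probe 12,13 => slot 13
593: h=13, probe 13,14 => slot 14
495: h=15 => slot 15
827: h=11, probe 11,12,13,14,15,16 => slot 16
760: h=3 => slot 3
363: h=0 => slot 0
104: h=15, probe 15,16,0,1 => slot 1
921: h=7, probe 7,8 => slot 8
319: h=12, probe 12,13,14,15,16,0,1,2 => slot 2
Table: [363, 104, 319, 760, -, -, -, 122, 921, -, -, 555, 642, 404, 593, 495, 827]
Lookup 827: h=11, probe 11,12,13,14,15,16 → found at 16.

6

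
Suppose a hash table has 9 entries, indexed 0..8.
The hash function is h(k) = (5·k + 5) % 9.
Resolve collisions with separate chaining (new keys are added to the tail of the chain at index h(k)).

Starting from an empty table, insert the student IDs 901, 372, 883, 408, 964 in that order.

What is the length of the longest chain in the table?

3

901 -> bucket 1
372 -> bucket 2
883 -> bucket 1 (collision)
408 -> bucket 2 (collision)
964 -> bucket 1 (collision)
Final buckets:
0: ∅
1: 901 -> 883 -> 964
2: 372 -> 408
3: ∅
4: ∅
5: ∅
6: ∅
7: ∅
8: ∅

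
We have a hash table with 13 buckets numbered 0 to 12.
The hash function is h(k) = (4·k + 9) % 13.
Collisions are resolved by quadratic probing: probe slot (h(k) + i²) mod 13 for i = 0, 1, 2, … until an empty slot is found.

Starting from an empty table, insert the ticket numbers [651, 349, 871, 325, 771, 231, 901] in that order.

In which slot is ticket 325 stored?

10

651: h=0 → slot 0
349: h=1 → slot 1
871: h=9 → slot 9
325: h=9, probe 9,10 → slot 10
771: h=12 → slot 12
231: h=10, probe 10,11 → slot 11
901: h=12, probe 12,0,3 → slot 3
Table: [651, 349, ., 901, ., ., ., ., ., 871, 325, 231, 771]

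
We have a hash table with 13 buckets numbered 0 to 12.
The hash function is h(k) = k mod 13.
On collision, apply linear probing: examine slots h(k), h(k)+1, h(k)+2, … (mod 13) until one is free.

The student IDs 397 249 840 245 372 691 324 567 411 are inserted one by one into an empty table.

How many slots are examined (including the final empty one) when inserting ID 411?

397: h=7 => slot 7
249: h=2 => slot 2
840: h=8 => slot 8
245: h=11 => slot 11
372: h=8, probe 8,9 => slot 9
691: h=2, probe 2,3 => slot 3
324: h=12 => slot 12
567: h=8, probe 8,9,10 => slot 10
411: h=8, probe 8,9,10,11,12,0 => slot 0
Table: [411, ∅, 249, 691, ∅, ∅, ∅, 397, 840, 372, 567, 245, 324]

6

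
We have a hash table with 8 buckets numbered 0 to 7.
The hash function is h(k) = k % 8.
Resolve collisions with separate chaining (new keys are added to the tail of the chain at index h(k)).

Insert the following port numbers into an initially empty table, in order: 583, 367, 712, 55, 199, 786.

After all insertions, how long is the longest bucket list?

Insert 583: h=7, bucket 7 empty → new chain.
Insert 367: h=7, bucket 7 nonempty → append to chain.
Insert 712: h=0, bucket 0 empty → new chain.
Insert 55: h=7, bucket 7 nonempty → append to chain.
Insert 199: h=7, bucket 7 nonempty → append to chain.
Insert 786: h=2, bucket 2 empty → new chain.
Final buckets:
0: 712
1: _
2: 786
3: _
4: _
5: _
6: _
7: 583 -> 367 -> 55 -> 199

4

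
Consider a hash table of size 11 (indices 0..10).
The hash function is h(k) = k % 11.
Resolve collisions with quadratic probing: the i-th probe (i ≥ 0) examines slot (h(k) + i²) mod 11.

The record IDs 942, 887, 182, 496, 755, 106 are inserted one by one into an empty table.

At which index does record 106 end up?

5

942 hashes to 7; slot 7 is free => place at 7.
887 hashes to 7; 7 taken => place at 8.
182 hashes to 6; slot 6 is free => place at 6.
496 hashes to 1; slot 1 is free => place at 1.
755 hashes to 7; 7,8 taken => place at 0.
106 hashes to 7; 7,8,0 taken => place at 5.
Table: [755, 496, -, -, -, 106, 182, 942, 887, -, -]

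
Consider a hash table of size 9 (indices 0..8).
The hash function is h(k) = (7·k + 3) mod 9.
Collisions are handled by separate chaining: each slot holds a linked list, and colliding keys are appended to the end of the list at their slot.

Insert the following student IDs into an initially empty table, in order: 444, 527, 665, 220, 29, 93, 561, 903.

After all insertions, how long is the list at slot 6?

444 → bucket 6
527 → bucket 2
665 → bucket 5
220 → bucket 4
29 → bucket 8
93 → bucket 6 (collision)
561 → bucket 6 (collision)
903 → bucket 6 (collision)
Final buckets:
0: _
1: _
2: 527
3: _
4: 220
5: 665
6: 444 -> 93 -> 561 -> 903
7: _
8: 29

4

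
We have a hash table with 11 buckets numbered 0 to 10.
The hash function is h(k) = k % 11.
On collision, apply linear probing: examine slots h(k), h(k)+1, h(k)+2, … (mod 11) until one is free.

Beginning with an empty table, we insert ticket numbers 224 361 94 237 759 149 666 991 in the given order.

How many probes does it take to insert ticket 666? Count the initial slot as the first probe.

Insert 224: h=4, slot 4 empty → index 4.
Insert 361: h=9, slot 9 empty → index 9.
Insert 94: h=6, slot 6 empty → index 6.
Insert 237: h=6, slot 6 occupied → index 7.
Insert 759: h=0, slot 0 empty → index 0.
Insert 149: h=6, slots 6,7 occupied → index 8.
Insert 666: h=6, slots 6,7,8,9 occupied → index 10.
Insert 991: h=1, slot 1 empty → index 1.
Table: [759, 991, —, —, 224, —, 94, 237, 149, 361, 666]

5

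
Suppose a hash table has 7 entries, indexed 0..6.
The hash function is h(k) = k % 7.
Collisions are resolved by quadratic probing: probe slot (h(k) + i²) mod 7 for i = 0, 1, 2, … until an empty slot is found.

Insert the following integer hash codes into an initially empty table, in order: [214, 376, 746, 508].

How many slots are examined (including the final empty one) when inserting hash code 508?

4

Insert 214: h=4, slot 4 empty => index 4.
Insert 376: h=5, slot 5 empty => index 5.
Insert 746: h=4, slots 4,5 occupied => index 1.
Insert 508: h=4, slots 4,5,1 occupied => index 6.
Table: [., 746, ., ., 214, 376, 508]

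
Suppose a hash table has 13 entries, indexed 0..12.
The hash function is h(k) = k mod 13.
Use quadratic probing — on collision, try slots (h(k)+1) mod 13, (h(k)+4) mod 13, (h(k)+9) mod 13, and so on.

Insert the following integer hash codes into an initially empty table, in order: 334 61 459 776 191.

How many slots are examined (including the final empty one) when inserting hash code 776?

3

334: h=9 => slot 9
61: h=9, probe 9,10 => slot 10
459: h=4 => slot 4
776: h=9, probe 9,10,0 => slot 0
191: h=9, probe 9,10,0,5 => slot 5
Table: [776, ∅, ∅, ∅, 459, 191, ∅, ∅, ∅, 334, 61, ∅, ∅]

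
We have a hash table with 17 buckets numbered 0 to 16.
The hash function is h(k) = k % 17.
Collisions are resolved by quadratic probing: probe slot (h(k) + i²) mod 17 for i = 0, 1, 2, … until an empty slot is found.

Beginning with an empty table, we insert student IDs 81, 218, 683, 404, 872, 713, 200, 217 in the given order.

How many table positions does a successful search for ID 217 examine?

81 hashes to 13; slot 13 is free → place at 13.
218 hashes to 14; slot 14 is free → place at 14.
683 hashes to 3; slot 3 is free → place at 3.
404 hashes to 13; 13,14 taken → place at 0.
872 hashes to 5; slot 5 is free → place at 5.
713 hashes to 16; slot 16 is free → place at 16.
200 hashes to 13; 13,14,0,5 taken → place at 12.
217 hashes to 13; 13,14,0,5,12 taken → place at 4.
Table: [404, -, -, 683, 217, 872, -, -, -, -, -, -, 200, 81, 218, -, 713]
Lookup 217: h=13, probe 13,14,0,5,12,4 → found at 4.

6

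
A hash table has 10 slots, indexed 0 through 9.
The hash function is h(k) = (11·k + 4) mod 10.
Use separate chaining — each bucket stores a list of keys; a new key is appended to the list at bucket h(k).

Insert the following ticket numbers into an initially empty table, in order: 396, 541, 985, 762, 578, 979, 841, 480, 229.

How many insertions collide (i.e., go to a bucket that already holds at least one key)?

2

Insert 396: h=0, bucket 0 empty -> new chain.
Insert 541: h=5, bucket 5 empty -> new chain.
Insert 985: h=9, bucket 9 empty -> new chain.
Insert 762: h=6, bucket 6 empty -> new chain.
Insert 578: h=2, bucket 2 empty -> new chain.
Insert 979: h=3, bucket 3 empty -> new chain.
Insert 841: h=5, bucket 5 nonempty -> append to chain.
Insert 480: h=4, bucket 4 empty -> new chain.
Insert 229: h=3, bucket 3 nonempty -> append to chain.
Final buckets:
0: 396
1: ∅
2: 578
3: 979 -> 229
4: 480
5: 541 -> 841
6: 762
7: ∅
8: ∅
9: 985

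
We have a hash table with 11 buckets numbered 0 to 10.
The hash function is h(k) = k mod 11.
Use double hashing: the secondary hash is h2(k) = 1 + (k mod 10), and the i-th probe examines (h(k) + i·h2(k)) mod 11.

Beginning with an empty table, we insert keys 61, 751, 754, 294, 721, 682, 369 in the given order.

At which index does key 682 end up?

Insert 61: h=6, slot 6 empty -> index 6.
Insert 751: h=3, slot 3 empty -> index 3.
Insert 754: h=6, h2=5, slot 6 occupied -> index 0.
Insert 294: h=8, slot 8 empty -> index 8.
Insert 721: h=6, h2=2, slots 6,8 occupied -> index 10.
Insert 682: h=0, h2=3, slots 0,3,6 occupied -> index 9.
Insert 369: h=6, h2=10, slot 6 occupied -> index 5.
Table: [754, —, —, 751, —, 369, 61, —, 294, 682, 721]

9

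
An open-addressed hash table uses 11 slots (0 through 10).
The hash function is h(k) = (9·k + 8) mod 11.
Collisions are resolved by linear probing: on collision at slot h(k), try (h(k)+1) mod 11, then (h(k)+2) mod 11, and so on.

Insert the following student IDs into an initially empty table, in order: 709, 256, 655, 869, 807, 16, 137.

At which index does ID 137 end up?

1

Insert 709: h=9, slot 9 empty -> index 9.
Insert 256: h=2, slot 2 empty -> index 2.
Insert 655: h=7, slot 7 empty -> index 7.
Insert 869: h=8, slot 8 empty -> index 8.
Insert 807: h=0, slot 0 empty -> index 0.
Insert 16: h=9, slot 9 occupied -> index 10.
Insert 137: h=9, slots 9,10,0 occupied -> index 1.
Table: [807, 137, 256, _, _, _, _, 655, 869, 709, 16]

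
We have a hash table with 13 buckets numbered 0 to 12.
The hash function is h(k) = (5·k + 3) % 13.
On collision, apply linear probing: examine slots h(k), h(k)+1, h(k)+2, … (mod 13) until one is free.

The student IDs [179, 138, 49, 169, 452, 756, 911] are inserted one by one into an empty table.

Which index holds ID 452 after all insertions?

5

179: h=1 -> slot 1
138: h=4 -> slot 4
49: h=1, probe 1,2 -> slot 2
169: h=3 -> slot 3
452: h=1, probe 1,2,3,4,5 -> slot 5
756: h=0 -> slot 0
911: h=8 -> slot 8
Table: [756, 179, 49, 169, 138, 452, ∅, ∅, 911, ∅, ∅, ∅, ∅]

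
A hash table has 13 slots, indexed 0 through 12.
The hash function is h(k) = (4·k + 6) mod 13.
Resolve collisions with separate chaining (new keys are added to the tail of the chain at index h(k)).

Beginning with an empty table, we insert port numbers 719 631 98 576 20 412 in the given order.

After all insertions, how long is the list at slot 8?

3

Insert 719: h=9, bucket 9 empty -> new chain.
Insert 631: h=8, bucket 8 empty -> new chain.
Insert 98: h=8, bucket 8 nonempty -> append to chain.
Insert 576: h=9, bucket 9 nonempty -> append to chain.
Insert 20: h=8, bucket 8 nonempty -> append to chain.
Insert 412: h=3, bucket 3 empty -> new chain.
Final buckets:
0: -
1: -
2: -
3: 412
4: -
5: -
6: -
7: -
8: 631 -> 98 -> 20
9: 719 -> 576
10: -
11: -
12: -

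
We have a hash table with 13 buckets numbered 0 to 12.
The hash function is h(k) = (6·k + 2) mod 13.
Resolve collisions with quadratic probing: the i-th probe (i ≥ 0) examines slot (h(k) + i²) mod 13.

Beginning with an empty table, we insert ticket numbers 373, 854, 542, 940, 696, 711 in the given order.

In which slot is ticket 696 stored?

6

373: h=4 => slot 4
854: h=4, probe 4,5 => slot 5
542: h=4, probe 4,5,8 => slot 8
940: h=0 => slot 0
696: h=5, probe 5,6 => slot 6
711: h=4, probe 4,5,8,0,7 => slot 7
Table: [940, -, -, -, 373, 854, 696, 711, 542, -, -, -, -]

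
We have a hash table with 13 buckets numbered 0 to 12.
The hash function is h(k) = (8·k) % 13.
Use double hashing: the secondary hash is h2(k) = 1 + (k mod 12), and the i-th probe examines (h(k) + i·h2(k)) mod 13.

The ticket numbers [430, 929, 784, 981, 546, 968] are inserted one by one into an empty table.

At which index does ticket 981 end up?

3

Insert 430: h=8, slot 8 empty => index 8.
Insert 929: h=9, slot 9 empty => index 9.
Insert 784: h=6, slot 6 empty => index 6.
Insert 981: h=9, h2=10, slots 9,6 occupied => index 3.
Insert 546: h=0, slot 0 empty => index 0.
Insert 968: h=9, h2=9, slot 9 occupied => index 5.
Table: [546, -, -, 981, -, 968, 784, -, 430, 929, -, -, -]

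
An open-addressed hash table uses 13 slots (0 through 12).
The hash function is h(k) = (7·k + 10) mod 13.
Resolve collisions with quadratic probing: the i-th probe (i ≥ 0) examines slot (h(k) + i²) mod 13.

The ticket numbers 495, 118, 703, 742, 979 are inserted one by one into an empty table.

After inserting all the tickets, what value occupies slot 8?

703

495 hashes to 4; slot 4 is free -> place at 4.
118 hashes to 4; 4 taken -> place at 5.
703 hashes to 4; 4,5 taken -> place at 8.
742 hashes to 4; 4,5,8 taken -> place at 0.
979 hashes to 12; slot 12 is free -> place at 12.
Table: [742, -, -, -, 495, 118, -, -, 703, -, -, -, 979]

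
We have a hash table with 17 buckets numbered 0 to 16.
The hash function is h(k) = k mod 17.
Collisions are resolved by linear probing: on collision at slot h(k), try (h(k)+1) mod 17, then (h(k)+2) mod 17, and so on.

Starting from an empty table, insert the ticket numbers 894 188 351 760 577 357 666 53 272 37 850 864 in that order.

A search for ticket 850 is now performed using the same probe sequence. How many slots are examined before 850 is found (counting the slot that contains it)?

894 hashes to 10; slot 10 is free → place at 10.
188 hashes to 1; slot 1 is free → place at 1.
351 hashes to 11; slot 11 is free → place at 11.
760 hashes to 12; slot 12 is free → place at 12.
577 hashes to 16; slot 16 is free → place at 16.
357 hashes to 0; slot 0 is free → place at 0.
666 hashes to 3; slot 3 is free → place at 3.
53 hashes to 2; slot 2 is free → place at 2.
272 hashes to 0; 0,1,2,3 taken → place at 4.
37 hashes to 3; 3,4 taken → place at 5.
850 hashes to 0; 0,1,2,3,4,5 taken → place at 6.
864 hashes to 14; slot 14 is free → place at 14.
Table: [357, 188, 53, 666, 272, 37, 850, ., ., ., 894, 351, 760, ., 864, ., 577]
Lookup 850: h=0, probe 0,1,2,3,4,5,6 → found at 6.

7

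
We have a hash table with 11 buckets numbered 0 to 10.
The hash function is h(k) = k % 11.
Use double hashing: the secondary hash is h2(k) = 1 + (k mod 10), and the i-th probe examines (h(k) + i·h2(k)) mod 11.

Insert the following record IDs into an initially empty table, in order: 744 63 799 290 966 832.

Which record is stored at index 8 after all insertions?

63

744 hashes to 7; slot 7 is free -> place at 7.
63 hashes to 8; slot 8 is free -> place at 8.
799 hashes to 7, h2=10; 7 taken -> place at 6.
290 hashes to 4; slot 4 is free -> place at 4.
966 hashes to 9; slot 9 is free -> place at 9.
832 hashes to 7, h2=3; 7 taken -> place at 10.
Table: [_, _, _, _, 290, _, 799, 744, 63, 966, 832]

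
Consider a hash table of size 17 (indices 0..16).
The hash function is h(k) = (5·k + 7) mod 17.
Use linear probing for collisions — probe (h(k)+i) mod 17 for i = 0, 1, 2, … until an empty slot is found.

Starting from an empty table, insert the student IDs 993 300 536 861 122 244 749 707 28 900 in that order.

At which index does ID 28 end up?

993 hashes to 8; slot 8 is free => place at 8.
300 hashes to 11; slot 11 is free => place at 11.
536 hashes to 1; slot 1 is free => place at 1.
861 hashes to 11; 11 taken => place at 12.
122 hashes to 5; slot 5 is free => place at 5.
244 hashes to 3; slot 3 is free => place at 3.
749 hashes to 12; 12 taken => place at 13.
707 hashes to 6; slot 6 is free => place at 6.
28 hashes to 11; 11,12,13 taken => place at 14.
900 hashes to 2; slot 2 is free => place at 2.
Table: [∅, 536, 900, 244, ∅, 122, 707, ∅, 993, ∅, ∅, 300, 861, 749, 28, ∅, ∅]

14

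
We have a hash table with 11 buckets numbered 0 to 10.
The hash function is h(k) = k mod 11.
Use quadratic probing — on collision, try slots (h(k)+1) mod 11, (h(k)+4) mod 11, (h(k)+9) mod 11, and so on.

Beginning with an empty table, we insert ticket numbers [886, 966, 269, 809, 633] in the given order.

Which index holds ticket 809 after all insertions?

7

886 hashes to 6; slot 6 is free => place at 6.
966 hashes to 9; slot 9 is free => place at 9.
269 hashes to 5; slot 5 is free => place at 5.
809 hashes to 6; 6 taken => place at 7.
633 hashes to 6; 6,7 taken => place at 10.
Table: [—, —, —, —, —, 269, 886, 809, —, 966, 633]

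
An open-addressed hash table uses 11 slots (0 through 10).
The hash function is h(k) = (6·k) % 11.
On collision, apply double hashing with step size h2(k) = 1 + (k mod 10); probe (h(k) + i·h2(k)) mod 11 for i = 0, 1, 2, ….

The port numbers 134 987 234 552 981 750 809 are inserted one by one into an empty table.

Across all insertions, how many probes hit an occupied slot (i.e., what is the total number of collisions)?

134 hashes to 1; slot 1 is free -> place at 1.
987 hashes to 4; slot 4 is free -> place at 4.
234 hashes to 7; slot 7 is free -> place at 7.
552 hashes to 1, h2=3; 1,4,7 taken -> place at 10.
981 hashes to 1, h2=2; 1 taken -> place at 3.
750 hashes to 1, h2=1; 1 taken -> place at 2.
809 hashes to 3, h2=10; 3,2,1 taken -> place at 0.
Table: [809, 134, 750, 981, 987, —, —, 234, —, —, 552]

8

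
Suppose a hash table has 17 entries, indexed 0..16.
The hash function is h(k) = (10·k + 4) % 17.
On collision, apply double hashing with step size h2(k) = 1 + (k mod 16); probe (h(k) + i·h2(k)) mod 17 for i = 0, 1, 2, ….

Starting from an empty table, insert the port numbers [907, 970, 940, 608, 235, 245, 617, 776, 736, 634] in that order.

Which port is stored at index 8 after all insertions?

907 hashes to 13; slot 13 is free → place at 13.
970 hashes to 14; slot 14 is free → place at 14.
940 hashes to 3; slot 3 is free → place at 3.
608 hashes to 15; slot 15 is free → place at 15.
235 hashes to 8; slot 8 is free → place at 8.
245 hashes to 6; slot 6 is free → place at 6.
617 hashes to 3, h2=10; 3,13,6 taken → place at 16.
776 hashes to 12; slot 12 is free → place at 12.
736 hashes to 3, h2=1; 3 taken → place at 4.
634 hashes to 3, h2=11; 3,14,8 taken → place at 2.
Table: [_, _, 634, 940, 736, _, 245, _, 235, _, _, _, 776, 907, 970, 608, 617]

235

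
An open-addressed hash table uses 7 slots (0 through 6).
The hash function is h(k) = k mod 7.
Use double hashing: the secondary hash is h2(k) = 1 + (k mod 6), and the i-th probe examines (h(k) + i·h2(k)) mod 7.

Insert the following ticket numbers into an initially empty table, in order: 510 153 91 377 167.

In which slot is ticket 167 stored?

4

510: h=6 => slot 6
153: h=6, h2=4, probe 6,3 => slot 3
91: h=0 => slot 0
377: h=6, h2=6, probe 6,5 => slot 5
167: h=6, h2=6, probe 6,5,4 => slot 4
Table: [91, —, —, 153, 167, 377, 510]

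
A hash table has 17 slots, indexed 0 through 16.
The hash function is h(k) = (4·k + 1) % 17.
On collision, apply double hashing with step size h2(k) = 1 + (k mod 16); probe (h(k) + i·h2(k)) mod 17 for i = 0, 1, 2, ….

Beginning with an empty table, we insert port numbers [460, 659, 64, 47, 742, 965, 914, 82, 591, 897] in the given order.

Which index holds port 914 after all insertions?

14

460: h=5 => slot 5
659: h=2 => slot 2
64: h=2, h2=1, probe 2,3 => slot 3
47: h=2, h2=16, probe 2,1 => slot 1
742: h=11 => slot 11
965: h=2, h2=6, probe 2,8 => slot 8
914: h=2, h2=3, probe 2,5,8,11,14 => slot 14
82: h=6 => slot 6
591: h=2, h2=16, probe 2,1,0 => slot 0
897: h=2, h2=2, probe 2,4 => slot 4
Table: [591, 47, 659, 64, 897, 460, 82, ∅, 965, ∅, ∅, 742, ∅, ∅, 914, ∅, ∅]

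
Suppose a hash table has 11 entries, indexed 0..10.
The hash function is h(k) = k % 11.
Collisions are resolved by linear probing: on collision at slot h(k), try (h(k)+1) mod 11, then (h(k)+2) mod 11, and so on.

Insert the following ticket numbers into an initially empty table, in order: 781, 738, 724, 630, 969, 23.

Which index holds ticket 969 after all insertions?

2

Insert 781: h=0, slot 0 empty -> index 0.
Insert 738: h=1, slot 1 empty -> index 1.
Insert 724: h=9, slot 9 empty -> index 9.
Insert 630: h=3, slot 3 empty -> index 3.
Insert 969: h=1, slot 1 occupied -> index 2.
Insert 23: h=1, slots 1,2,3 occupied -> index 4.
Table: [781, 738, 969, 630, 23, -, -, -, -, 724, -]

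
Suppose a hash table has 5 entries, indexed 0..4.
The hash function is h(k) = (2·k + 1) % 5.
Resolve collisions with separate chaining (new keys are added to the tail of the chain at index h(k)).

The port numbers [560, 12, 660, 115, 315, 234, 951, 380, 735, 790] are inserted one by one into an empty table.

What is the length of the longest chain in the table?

7

Insert 560: h=1, bucket 1 empty -> new chain.
Insert 12: h=0, bucket 0 empty -> new chain.
Insert 660: h=1, bucket 1 nonempty -> append to chain.
Insert 115: h=1, bucket 1 nonempty -> append to chain.
Insert 315: h=1, bucket 1 nonempty -> append to chain.
Insert 234: h=4, bucket 4 empty -> new chain.
Insert 951: h=3, bucket 3 empty -> new chain.
Insert 380: h=1, bucket 1 nonempty -> append to chain.
Insert 735: h=1, bucket 1 nonempty -> append to chain.
Insert 790: h=1, bucket 1 nonempty -> append to chain.
Final buckets:
0: 12
1: 560 -> 660 -> 115 -> 315 -> 380 -> 735 -> 790
2: -
3: 951
4: 234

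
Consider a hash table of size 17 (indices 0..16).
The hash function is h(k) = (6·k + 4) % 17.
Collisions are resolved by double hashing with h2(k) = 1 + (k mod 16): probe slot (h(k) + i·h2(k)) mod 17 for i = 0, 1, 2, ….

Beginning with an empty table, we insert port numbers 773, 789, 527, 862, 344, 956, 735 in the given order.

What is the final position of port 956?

773 hashes to 1; slot 1 is free -> place at 1.
789 hashes to 12; slot 12 is free -> place at 12.
527 hashes to 4; slot 4 is free -> place at 4.
862 hashes to 8; slot 8 is free -> place at 8.
344 hashes to 11; slot 11 is free -> place at 11.
956 hashes to 11, h2=13; 11 taken -> place at 7.
735 hashes to 11, h2=16; 11 taken -> place at 10.
Table: [., 773, ., ., 527, ., ., 956, 862, ., 735, 344, 789, ., ., ., .]

7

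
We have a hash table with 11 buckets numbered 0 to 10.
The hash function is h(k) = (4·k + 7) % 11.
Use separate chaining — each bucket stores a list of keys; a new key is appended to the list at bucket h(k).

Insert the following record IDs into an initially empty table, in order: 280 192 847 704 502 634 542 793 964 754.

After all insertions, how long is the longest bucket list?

3

280 -> bucket 5
192 -> bucket 5 (collision)
847 -> bucket 7
704 -> bucket 7 (collision)
502 -> bucket 2
634 -> bucket 2 (collision)
542 -> bucket 8
793 -> bucket 0
964 -> bucket 2 (collision)
754 -> bucket 9
Final buckets:
0: 793
1: —
2: 502 -> 634 -> 964
3: —
4: —
5: 280 -> 192
6: —
7: 847 -> 704
8: 542
9: 754
10: —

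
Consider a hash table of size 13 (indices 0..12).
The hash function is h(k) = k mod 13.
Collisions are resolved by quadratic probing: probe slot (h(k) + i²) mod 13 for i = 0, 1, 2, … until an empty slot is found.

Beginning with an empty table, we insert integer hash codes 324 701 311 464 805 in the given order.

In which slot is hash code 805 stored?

8

324: h=12 → slot 12
701: h=12, probe 12,0 → slot 0
311: h=12, probe 12,0,3 → slot 3
464: h=9 → slot 9
805: h=12, probe 12,0,3,8 → slot 8
Table: [701, —, —, 311, —, —, —, —, 805, 464, —, —, 324]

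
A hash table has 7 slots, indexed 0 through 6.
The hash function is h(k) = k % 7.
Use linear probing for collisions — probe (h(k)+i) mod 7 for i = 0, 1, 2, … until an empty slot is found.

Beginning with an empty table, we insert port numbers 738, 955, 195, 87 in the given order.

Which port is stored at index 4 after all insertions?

955

Insert 738: h=3, slot 3 empty => index 3.
Insert 955: h=3, slot 3 occupied => index 4.
Insert 195: h=6, slot 6 empty => index 6.
Insert 87: h=3, slots 3,4 occupied => index 5.
Table: [., ., ., 738, 955, 87, 195]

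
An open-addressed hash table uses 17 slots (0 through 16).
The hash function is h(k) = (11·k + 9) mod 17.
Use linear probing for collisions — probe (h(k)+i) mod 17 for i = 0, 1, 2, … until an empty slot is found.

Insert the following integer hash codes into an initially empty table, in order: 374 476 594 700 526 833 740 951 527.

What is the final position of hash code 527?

12

374 hashes to 9; slot 9 is free => place at 9.
476 hashes to 9; 9 taken => place at 10.
594 hashes to 15; slot 15 is free => place at 15.
700 hashes to 8; slot 8 is free => place at 8.
526 hashes to 15; 15 taken => place at 16.
833 hashes to 9; 9,10 taken => place at 11.
740 hashes to 6; slot 6 is free => place at 6.
951 hashes to 15; 15,16 taken => place at 0.
527 hashes to 9; 9,10,11 taken => place at 12.
Table: [951, -, -, -, -, -, 740, -, 700, 374, 476, 833, 527, -, -, 594, 526]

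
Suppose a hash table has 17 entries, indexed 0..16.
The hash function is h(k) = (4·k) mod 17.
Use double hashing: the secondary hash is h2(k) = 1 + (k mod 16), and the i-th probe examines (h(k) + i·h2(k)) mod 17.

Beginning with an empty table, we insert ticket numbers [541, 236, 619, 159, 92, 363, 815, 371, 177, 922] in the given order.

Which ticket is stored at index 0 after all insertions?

371

Insert 541: h=5, slot 5 empty => index 5.
Insert 236: h=9, slot 9 empty => index 9.
Insert 619: h=11, slot 11 empty => index 11.
Insert 159: h=7, slot 7 empty => index 7.
Insert 92: h=11, h2=13, slots 11,7 occupied => index 3.
Insert 363: h=7, h2=12, slot 7 occupied => index 2.
Insert 815: h=13, slot 13 empty => index 13.
Insert 371: h=5, h2=4, slots 5,9,13 occupied => index 0.
Insert 177: h=11, h2=2, slots 11,13 occupied => index 15.
Insert 922: h=16, slot 16 empty => index 16.
Table: [371, ∅, 363, 92, ∅, 541, ∅, 159, ∅, 236, ∅, 619, ∅, 815, ∅, 177, 922]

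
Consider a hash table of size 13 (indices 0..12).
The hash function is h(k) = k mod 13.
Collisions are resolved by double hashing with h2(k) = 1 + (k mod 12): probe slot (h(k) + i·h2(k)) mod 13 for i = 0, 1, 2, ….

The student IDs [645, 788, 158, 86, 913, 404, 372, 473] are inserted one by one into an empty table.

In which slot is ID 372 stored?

9

645 hashes to 8; slot 8 is free => place at 8.
788 hashes to 8, h2=9; 8 taken => place at 4.
158 hashes to 2; slot 2 is free => place at 2.
86 hashes to 8, h2=3; 8 taken => place at 11.
913 hashes to 3; slot 3 is free => place at 3.
404 hashes to 1; slot 1 is free => place at 1.
372 hashes to 8, h2=1; 8 taken => place at 9.
473 hashes to 5; slot 5 is free => place at 5.
Table: [_, 404, 158, 913, 788, 473, _, _, 645, 372, _, 86, _]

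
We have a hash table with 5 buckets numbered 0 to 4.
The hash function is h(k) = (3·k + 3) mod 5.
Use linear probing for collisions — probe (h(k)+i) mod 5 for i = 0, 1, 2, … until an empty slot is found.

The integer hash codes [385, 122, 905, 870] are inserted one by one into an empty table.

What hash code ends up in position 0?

385: h=3 => slot 3
122: h=4 => slot 4
905: h=3, probe 3,4,0 => slot 0
870: h=3, probe 3,4,0,1 => slot 1
Table: [905, 870, -, 385, 122]

905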